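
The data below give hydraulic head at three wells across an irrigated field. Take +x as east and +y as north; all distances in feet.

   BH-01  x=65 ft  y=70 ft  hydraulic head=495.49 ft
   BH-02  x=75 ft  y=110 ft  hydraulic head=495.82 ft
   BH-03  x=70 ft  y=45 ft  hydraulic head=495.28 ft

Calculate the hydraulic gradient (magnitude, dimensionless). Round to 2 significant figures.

Taking BH-01 as reference: BH-02−BH-01 = (10, 40, +0.33); BH-03−BH-01 = (5, -25, -0.21).
Determinant of the coordinate differences = 10·(-25) − 5·40 = -450.
∂h/∂x = [(+0.33)·(-25) − (-0.21)·40] / -450 = -0.0003333
∂h/∂y = [10·(-0.21) − 5·(+0.33)] / -450 = +0.008333
|∇h| = √(-0.0003333² + 0.008333²) = 0.00834

0.0083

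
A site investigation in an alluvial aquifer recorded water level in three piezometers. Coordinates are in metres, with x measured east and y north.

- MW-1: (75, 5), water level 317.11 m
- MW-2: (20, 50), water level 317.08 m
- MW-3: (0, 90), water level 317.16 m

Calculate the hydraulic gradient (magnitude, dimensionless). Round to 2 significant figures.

With h = a·x + b·y + c and MW-1 as origin, the differences give:
  (-55)·a + 45·b = -0.03
  (-75)·a + 85·b = +0.05
Eliminate b (×85 and ×45, subtract): -1300·a = -4.800 → a = ∂h/∂x = +0.003692
Back-substitute: b = ∂h/∂y = +0.003846.
|∇h| = √(0.003692² + 0.003846²) = 0.005331

0.0053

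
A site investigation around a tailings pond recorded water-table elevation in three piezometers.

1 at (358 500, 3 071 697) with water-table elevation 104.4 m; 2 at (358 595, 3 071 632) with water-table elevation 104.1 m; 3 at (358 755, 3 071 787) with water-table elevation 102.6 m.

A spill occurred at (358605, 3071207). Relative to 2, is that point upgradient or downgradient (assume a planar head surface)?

upgradient

Differences from 1: to 2 (Δx, Δy, Δh) = (95, -65, -0.3); to 3 = (255, 90, -1.8).
Solve a·Δx + b·Δy = Δh: det = 95·90 − 255·(-65) = 25125.
∂h/∂x = [(-0.3)·90 − (-1.8)·(-65)] / 25125 = -0.005731
∂h/∂y = [95·(-1.8) − 255·(-0.3)] / 25125 = -0.003761
Head at (358605, 3071207) = 104.4 + (-0.005731)·(105) + (-0.003761)·(-490) = 105.64 m.
That is higher than the 104.1 m at 2, so the point is upgradient.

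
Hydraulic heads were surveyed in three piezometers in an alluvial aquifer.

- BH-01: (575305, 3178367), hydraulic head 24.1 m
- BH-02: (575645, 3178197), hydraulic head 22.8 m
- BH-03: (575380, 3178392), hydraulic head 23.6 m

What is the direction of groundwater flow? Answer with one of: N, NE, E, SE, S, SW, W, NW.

NE

Differences from BH-01: to BH-02 (Δx, Δy, Δh) = (340, -170, -1.3); to BH-03 = (75, 25, -0.5).
Determinant of the coordinate differences = 340·25 − 75·(-170) = 21250.
∂h/∂x = [(-1.3)·25 − (-0.5)·(-170)] / 21250 = -0.005529
∂h/∂y = [340·(-0.5) − 75·(-1.3)] / 21250 = -0.003412
Flow = −∇h = (+0.005529 east, +0.003412 north), which points northeast.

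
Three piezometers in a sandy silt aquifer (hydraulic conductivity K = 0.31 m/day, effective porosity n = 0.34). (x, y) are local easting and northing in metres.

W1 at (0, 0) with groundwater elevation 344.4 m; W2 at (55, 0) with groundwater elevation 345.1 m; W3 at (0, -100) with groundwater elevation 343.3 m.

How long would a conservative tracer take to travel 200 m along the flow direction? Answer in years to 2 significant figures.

∂h/∂x = (345.1 − 344.4) / (55 − 0) = +0.01273
∂h/∂y = (343.3 − 344.4) / (-100 − 0) = +0.01100
|∇h| = √(0.01273² + 0.01100²) = 0.01682
Seepage velocity v = K·i/n = 0.31 × 0.01682 / 0.34 = 0.01534 m/day.
t = 200 / 0.01534 = 1.304e+04 days = 35.7 years.

36 years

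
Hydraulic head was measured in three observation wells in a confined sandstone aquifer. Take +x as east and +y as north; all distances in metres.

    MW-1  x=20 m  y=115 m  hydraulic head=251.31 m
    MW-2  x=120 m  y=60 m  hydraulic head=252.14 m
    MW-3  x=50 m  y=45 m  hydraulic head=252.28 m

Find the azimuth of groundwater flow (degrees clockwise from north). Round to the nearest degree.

Differences from MW-1: to MW-2 (Δx, Δy, Δh) = (100, -55, +0.83); to MW-3 = (30, -70, +0.97).
Solve a·Δx + b·Δy = Δh: det = 100·(-70) − 30·(-55) = -5350.
∂h/∂x = [(+0.83)·(-70) − (+0.97)·(-55)] / -5350 = +0.0008879
∂h/∂y = [100·(+0.97) − 30·(+0.83)] / -5350 = -0.01348
Flow direction (−∇h) has components (-0.0008879 E, +0.01348 N).
Azimuth = atan2(E, N) = atan2(-0.0008879, +0.01348) = 356.2° ≈ 356°.

356°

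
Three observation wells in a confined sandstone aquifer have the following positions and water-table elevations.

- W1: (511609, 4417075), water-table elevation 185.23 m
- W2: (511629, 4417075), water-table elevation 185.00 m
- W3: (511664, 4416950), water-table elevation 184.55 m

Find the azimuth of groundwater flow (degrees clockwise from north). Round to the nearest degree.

092°

Differences from W1: to W2 (Δx, Δy, Δh) = (20, 0, -0.23); to W3 = (55, -125, -0.68).
Determinant of the coordinate differences = 20·(-125) − 55·0 = -2500.
∂h/∂x = [(-0.23)·(-125) − (-0.68)·0] / -2500 = -0.01150
∂h/∂y = [20·(-0.68) − 55·(-0.23)] / -2500 = +0.0003800
Flow direction (−∇h) has components (+0.01150 E, -0.0003800 N).
Azimuth = atan2(E, N) = atan2(+0.01150, -0.0003800) = 91.9° ≈ 092°.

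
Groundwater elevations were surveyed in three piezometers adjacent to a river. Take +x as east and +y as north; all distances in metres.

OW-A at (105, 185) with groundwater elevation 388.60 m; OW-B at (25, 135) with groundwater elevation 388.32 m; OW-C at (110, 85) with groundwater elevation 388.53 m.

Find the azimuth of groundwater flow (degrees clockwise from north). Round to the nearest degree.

254°

With h = a·x + b·y + c and OW-A as origin, the differences give:
  (-80)·a + (-50)·b = -0.28
  5·a + (-100)·b = -0.07
Eliminate b (×(-100) and ×(-50), subtract): 8250·a = 24.500 → a = ∂h/∂x = +0.002970
Back-substitute: b = ∂h/∂y = +0.0008485.
Flow direction (−∇h) has components (-0.002970 E, -0.0008485 N).
Azimuth = atan2(E, N) = atan2(-0.002970, -0.0008485) = 254.1° ≈ 254°.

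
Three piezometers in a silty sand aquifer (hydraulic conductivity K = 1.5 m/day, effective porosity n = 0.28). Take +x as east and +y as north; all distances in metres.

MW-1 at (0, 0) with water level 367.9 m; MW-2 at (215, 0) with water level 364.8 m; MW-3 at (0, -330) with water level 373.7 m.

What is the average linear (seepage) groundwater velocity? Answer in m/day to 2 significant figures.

∂h/∂x = (364.8 − 367.9) / (215 − 0) = -0.01442
∂h/∂y = (373.7 − 367.9) / (-330 − 0) = -0.01758
|∇h| = √(-0.01442² + -0.01758²) = 0.02274
Seepage velocity v = K·i/n = 1.5 × 0.02274 / 0.28 = 0.1218 m/day.

0.12 m/day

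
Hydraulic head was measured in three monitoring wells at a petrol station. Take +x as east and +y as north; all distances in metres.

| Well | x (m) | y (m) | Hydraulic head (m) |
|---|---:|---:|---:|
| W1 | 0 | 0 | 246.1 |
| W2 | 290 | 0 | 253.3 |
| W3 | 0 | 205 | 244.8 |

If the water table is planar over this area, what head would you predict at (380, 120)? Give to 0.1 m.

254.8 m

∂h/∂x = (253.3 − 246.1) / (290 − 0) = +0.02483
∂h/∂y = (244.8 − 246.1) / (205 − 0) = -0.006341
h(380, 120) = 246.1 + (+0.02483)·(380) + (-0.006341)·(120) = 246.1 +9.434 -0.761 = 254.774 m.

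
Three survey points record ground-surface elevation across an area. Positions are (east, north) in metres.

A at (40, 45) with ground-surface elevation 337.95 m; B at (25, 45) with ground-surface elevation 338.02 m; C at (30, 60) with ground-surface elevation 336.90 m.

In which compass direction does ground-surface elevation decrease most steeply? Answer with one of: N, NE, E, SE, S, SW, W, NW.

Differences from A: to B (Δx, Δy, Δh) = (-15, 0, +0.07); to C = (-10, 15, -1.05).
Determinant of the coordinate differences = (-15)·15 − (-10)·0 = -225.
∂z/∂x = [(+0.07)·15 − (-1.05)·0] / -225 = -0.004667
∂z/∂y = [(-15)·(-1.05) − (-10)·(+0.07)] / -225 = -0.07311
Steepest decrease is along −∇f = (+0.004667 E, +0.07311 N) → north.

N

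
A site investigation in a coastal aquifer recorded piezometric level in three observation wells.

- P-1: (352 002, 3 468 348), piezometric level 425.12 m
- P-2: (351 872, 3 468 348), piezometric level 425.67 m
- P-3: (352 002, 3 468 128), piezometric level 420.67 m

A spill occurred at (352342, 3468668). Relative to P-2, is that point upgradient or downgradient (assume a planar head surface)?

∂h/∂x = (425.67 − 425.12) / (351872 − 352002) = -0.004231
∂h/∂y = (420.67 − 425.12) / (3468128 − 3468348) = +0.02023
Head at (352342, 3468668) = 425.12 + (-0.004231)·(340) + (+0.02023)·(320) = 430.15 m.
That is higher than the 425.67 m at P-2, so the point is upgradient.

upgradient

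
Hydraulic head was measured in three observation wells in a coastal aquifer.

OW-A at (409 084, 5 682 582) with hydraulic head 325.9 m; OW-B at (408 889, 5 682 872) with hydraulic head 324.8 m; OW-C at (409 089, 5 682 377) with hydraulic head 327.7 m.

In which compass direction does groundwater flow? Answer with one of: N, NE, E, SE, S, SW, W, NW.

Differences from OW-A: to OW-B (Δx, Δy, Δh) = (-195, 290, -1.1); to OW-C = (5, -205, +1.8).
Determinant of the coordinate differences = (-195)·(-205) − 5·290 = 38525.
∂h/∂x = [(-1.1)·(-205) − (+1.8)·290] / 38525 = -0.007696
∂h/∂y = [(-195)·(+1.8) − 5·(-1.1)] / 38525 = -0.008968
Flow = −∇h = (+0.007696 east, +0.008968 north), which points northeast.

NE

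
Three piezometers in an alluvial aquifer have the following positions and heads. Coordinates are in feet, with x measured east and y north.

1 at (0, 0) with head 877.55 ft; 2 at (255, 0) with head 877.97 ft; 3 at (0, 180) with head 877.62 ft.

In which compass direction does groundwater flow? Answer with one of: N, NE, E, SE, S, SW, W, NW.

W

∂h/∂x = (877.97 − 877.55) / (255 − 0) = +0.001647
∂h/∂y = (877.62 − 877.55) / (180 − 0) = +0.0003889
Flow = −∇h = (-0.001647 east, -0.0003889 north), which points west.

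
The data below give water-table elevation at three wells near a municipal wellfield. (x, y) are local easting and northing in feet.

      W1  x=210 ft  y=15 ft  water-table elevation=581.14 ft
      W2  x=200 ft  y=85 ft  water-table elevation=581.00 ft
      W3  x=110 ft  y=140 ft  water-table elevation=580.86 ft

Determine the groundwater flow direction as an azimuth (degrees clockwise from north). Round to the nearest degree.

349°

With h = a·x + b·y + c and W1 as origin, the differences give:
  (-10)·a + 70·b = -0.14
  (-100)·a + 125·b = -0.28
Eliminate b (×125 and ×70, subtract): 5750·a = 2.100 → a = ∂h/∂x = +0.0003652
Back-substitute: b = ∂h/∂y = -0.001948.
Flow direction (−∇h) has components (-0.0003652 E, +0.001948 N).
Azimuth = atan2(E, N) = atan2(-0.0003652, +0.001948) = 349.4° ≈ 349°.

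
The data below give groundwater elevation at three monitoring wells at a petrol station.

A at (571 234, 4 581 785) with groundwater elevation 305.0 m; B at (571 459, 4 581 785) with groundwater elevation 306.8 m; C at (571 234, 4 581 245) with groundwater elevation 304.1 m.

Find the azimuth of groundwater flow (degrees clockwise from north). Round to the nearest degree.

∂h/∂x = (306.8 − 305.0) / (571459 − 571234) = +0.008000
∂h/∂y = (304.1 − 305.0) / (4581245 − 4581785) = +0.001667
Flow direction (−∇h) has components (-0.008000 E, -0.001667 N).
Azimuth = atan2(E, N) = atan2(-0.008000, -0.001667) = 258.2° ≈ 258°.

258°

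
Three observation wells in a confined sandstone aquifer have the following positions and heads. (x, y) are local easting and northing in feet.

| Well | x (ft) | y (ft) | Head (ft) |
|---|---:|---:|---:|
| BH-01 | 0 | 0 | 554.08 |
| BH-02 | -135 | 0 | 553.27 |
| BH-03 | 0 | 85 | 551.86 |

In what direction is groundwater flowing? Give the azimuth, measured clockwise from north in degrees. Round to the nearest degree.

∂h/∂x = (553.27 − 554.08) / (-135 − 0) = +0.006000
∂h/∂y = (551.86 − 554.08) / (85 − 0) = -0.02612
Flow direction (−∇h) has components (-0.006000 E, +0.02612 N).
Azimuth = atan2(E, N) = atan2(-0.006000, +0.02612) = 347.1° ≈ 347°.

347°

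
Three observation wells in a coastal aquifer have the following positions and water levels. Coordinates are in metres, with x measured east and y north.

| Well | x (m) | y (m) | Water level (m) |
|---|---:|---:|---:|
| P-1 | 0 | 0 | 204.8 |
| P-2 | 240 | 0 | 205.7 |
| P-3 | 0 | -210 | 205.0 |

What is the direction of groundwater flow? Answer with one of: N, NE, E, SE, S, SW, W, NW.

∂h/∂x = (205.7 − 204.8) / (240 − 0) = +0.003750
∂h/∂y = (205.0 − 204.8) / (-210 − 0) = -0.0009524
Flow = −∇h = (-0.003750 east, +0.0009524 north), which points west.

W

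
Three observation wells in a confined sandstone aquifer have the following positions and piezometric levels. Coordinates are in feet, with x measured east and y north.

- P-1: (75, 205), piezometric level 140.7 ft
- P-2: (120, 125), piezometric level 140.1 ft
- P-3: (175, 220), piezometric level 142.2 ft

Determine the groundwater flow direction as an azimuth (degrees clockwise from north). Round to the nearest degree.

221°

Differences from P-1: to P-2 (Δx, Δy, Δh) = (45, -80, -0.6); to P-3 = (100, 15, +1.5).
Determinant of the coordinate differences = 45·15 − 100·(-80) = 8675.
∂h/∂x = [(-0.6)·15 − (+1.5)·(-80)] / 8675 = +0.01280
∂h/∂y = [45·(+1.5) − 100·(-0.6)] / 8675 = +0.01470
Flow direction (−∇h) has components (-0.01280 E, -0.01470 N).
Azimuth = atan2(E, N) = atan2(-0.01280, -0.01470) = 221.0° ≈ 221°.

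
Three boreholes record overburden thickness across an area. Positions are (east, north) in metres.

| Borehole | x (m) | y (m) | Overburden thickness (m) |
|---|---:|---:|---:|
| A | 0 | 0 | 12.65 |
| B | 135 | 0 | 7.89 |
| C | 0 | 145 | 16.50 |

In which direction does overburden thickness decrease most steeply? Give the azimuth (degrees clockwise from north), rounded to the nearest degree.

∂d/∂x = (7.89 − 12.65) / (135 − 0) = -0.03526
∂d/∂y = (16.50 − 12.65) / (145 − 0) = +0.02655
Steepest decrease is along −∇f: components (+0.03526 E, -0.02655 N).
Azimuth = atan2(+0.03526, -0.02655) = 127.0° ≈ 127°.

127°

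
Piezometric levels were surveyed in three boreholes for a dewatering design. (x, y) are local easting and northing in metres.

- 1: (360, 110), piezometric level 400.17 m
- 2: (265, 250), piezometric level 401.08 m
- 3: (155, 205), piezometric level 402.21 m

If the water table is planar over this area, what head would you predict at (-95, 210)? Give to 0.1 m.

404.7 m

With h = a·x + b·y + c and 1 as origin, the differences give:
  (-95)·a + 140·b = +0.91
  (-205)·a + 95·b = +2.04
Eliminate b (×95 and ×140, subtract): 19675·a = -199.150 → a = ∂h/∂x = -0.01012
Back-substitute: b = ∂h/∂y = -0.0003685.
h(-95, 210) = 400.17 + (-0.01012)·(-455) + (-0.0003685)·(100) = 400.17 +4.606 -0.037 = 404.739 m.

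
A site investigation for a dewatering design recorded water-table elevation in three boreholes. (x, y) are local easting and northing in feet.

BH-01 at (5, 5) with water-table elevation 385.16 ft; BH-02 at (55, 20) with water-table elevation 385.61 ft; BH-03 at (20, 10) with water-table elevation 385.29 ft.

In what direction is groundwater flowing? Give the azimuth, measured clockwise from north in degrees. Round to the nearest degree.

310°

Three-point gradient (reference BH-01): Δ to BH-02 = (50, 15, +0.45), Δ to BH-03 = (15, 5, +0.13).
∂h/∂x = +0.01200, ∂h/∂y = -0.01000 (det = 25).
Flow direction (−∇h) has components (-0.01200 E, +0.01000 N).
Azimuth = atan2(E, N) = atan2(-0.01200, +0.01000) = 309.8° ≈ 310°.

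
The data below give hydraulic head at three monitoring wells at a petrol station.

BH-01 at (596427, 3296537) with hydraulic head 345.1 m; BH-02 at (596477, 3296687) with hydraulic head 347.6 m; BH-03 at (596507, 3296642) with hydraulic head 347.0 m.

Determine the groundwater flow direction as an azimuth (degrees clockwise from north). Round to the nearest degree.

192°

Three-point gradient (reference BH-01): Δ to BH-02 = (50, 150, +2.5), Δ to BH-03 = (80, 105, +1.9).
∂h/∂x = +0.003333, ∂h/∂y = +0.01556 (det = -6750).
Flow direction (−∇h) has components (-0.003333 E, -0.01556 N).
Azimuth = atan2(E, N) = atan2(-0.003333, -0.01556) = 192.1° ≈ 192°.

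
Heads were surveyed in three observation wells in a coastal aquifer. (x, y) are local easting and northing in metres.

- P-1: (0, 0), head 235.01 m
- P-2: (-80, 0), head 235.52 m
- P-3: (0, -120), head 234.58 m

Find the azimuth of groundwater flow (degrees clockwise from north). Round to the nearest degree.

∂h/∂x = (235.52 − 235.01) / (-80 − 0) = -0.006375
∂h/∂y = (234.58 − 235.01) / (-120 − 0) = +0.003583
Flow direction (−∇h) has components (+0.006375 E, -0.003583 N).
Azimuth = atan2(E, N) = atan2(+0.006375, -0.003583) = 119.3° ≈ 119°.

119°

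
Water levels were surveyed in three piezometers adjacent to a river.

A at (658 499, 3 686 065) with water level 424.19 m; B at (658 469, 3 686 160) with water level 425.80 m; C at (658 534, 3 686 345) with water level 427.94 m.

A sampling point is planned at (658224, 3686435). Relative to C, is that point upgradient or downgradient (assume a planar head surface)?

Taking A as reference: B−A = (-30, 95, +1.61); C−A = (35, 280, +3.75).
Determinant of the coordinate differences = (-30)·280 − 35·95 = -11725.
∂h/∂x = [(+1.61)·280 − (+3.75)·95] / -11725 = -0.008064
∂h/∂y = [(-30)·(+3.75) − 35·(+1.61)] / -11725 = +0.01440
Head at (658224, 3686435) = 424.19 + (-0.008064)·(-275) + (+0.01440)·(370) = 431.74 m.
That is higher than the 427.94 m at C, so the point is upgradient.

upgradient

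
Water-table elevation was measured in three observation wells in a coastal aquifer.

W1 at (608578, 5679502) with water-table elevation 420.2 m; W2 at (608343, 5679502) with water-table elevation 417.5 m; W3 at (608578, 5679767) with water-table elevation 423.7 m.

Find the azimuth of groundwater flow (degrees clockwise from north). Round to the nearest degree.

221°

∂h/∂x = (417.5 − 420.2) / (608343 − 608578) = +0.01149
∂h/∂y = (423.7 − 420.2) / (5679767 − 5679502) = +0.01321
Flow direction (−∇h) has components (-0.01149 E, -0.01321 N).
Azimuth = atan2(E, N) = atan2(-0.01149, -0.01321) = 221.0° ≈ 221°.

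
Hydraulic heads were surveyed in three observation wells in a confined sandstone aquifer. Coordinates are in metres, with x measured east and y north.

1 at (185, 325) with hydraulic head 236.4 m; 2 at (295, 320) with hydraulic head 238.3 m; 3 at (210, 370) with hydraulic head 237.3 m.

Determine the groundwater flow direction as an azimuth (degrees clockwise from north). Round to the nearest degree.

Differences from 1: to 2 (Δx, Δy, Δh) = (110, -5, +1.9); to 3 = (25, 45, +0.9).
Solve a·Δx + b·Δy = Δh: det = 110·45 − 25·(-5) = 5075.
∂h/∂x = [(+1.9)·45 − (+0.9)·(-5)] / 5075 = +0.01773
∂h/∂y = [110·(+0.9) − 25·(+1.9)] / 5075 = +0.01015
Flow direction (−∇h) has components (-0.01773 E, -0.01015 N).
Azimuth = atan2(E, N) = atan2(-0.01773, -0.01015) = 240.2° ≈ 240°.

240°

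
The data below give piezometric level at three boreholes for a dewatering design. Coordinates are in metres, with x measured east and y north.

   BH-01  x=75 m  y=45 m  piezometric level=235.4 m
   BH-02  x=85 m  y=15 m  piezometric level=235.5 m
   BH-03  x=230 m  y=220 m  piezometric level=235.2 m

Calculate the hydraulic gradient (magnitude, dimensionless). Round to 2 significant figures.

Differences from BH-01: to BH-02 (Δx, Δy, Δh) = (10, -30, +0.1); to BH-03 = (155, 175, -0.2).
Determinant of the coordinate differences = 10·175 − 155·(-30) = 6400.
∂h/∂x = [(+0.1)·175 − (-0.2)·(-30)] / 6400 = +0.001797
∂h/∂y = [10·(-0.2) − 155·(+0.1)] / 6400 = -0.002734
|∇h| = √(0.001797² + -0.002734²) = 0.003272

0.0033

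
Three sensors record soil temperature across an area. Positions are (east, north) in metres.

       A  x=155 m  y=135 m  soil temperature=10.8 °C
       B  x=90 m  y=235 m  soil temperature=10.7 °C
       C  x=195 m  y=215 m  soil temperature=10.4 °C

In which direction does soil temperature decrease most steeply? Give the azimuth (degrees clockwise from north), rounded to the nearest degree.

047°

Three-point gradient (reference A): Δ to B = (-65, 100, -0.1), Δ to C = (40, 80, -0.4).
∂T/∂x = -0.003478, ∂T/∂y = -0.003261 (det = -9200).
Steepest decrease is along −∇f: components (+0.003478 E, +0.003261 N).
Azimuth = atan2(+0.003478, +0.003261) = 46.8° ≈ 047°.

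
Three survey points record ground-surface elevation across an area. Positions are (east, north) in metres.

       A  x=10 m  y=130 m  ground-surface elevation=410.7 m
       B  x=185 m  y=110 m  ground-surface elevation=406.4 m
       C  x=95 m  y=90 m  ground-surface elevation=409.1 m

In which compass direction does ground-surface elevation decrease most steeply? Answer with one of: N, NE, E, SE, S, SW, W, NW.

NE

With z = a·x + b·y + c and A as origin, the differences give:
  175·a + (-20)·b = -4.3
  85·a + (-40)·b = -1.6
Eliminate b (×(-40) and ×(-20), subtract): -5300·a = 140.00 → a = ∂z/∂x = -0.02642
Back-substitute: b = ∂z/∂y = -0.01613.
Steepest decrease is along −∇f = (+0.02642 E, +0.01613 N) → northeast.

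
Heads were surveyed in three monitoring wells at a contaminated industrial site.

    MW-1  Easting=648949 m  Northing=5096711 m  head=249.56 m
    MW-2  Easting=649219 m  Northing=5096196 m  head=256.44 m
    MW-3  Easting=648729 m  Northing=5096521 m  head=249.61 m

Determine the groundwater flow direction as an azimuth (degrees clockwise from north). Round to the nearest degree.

Taking MW-1 as reference: MW-2−MW-1 = (270, -515, +6.88); MW-3−MW-1 = (-220, -190, +0.05).
Determinant of the coordinate differences = 270·(-190) − (-220)·(-515) = -164600.
∂h/∂x = [(+6.88)·(-190) − (+0.05)·(-515)] / -164600 = +0.007785
∂h/∂y = [270·(+0.05) − (-220)·(+6.88)] / -164600 = -0.009278
Flow direction (−∇h) has components (-0.007785 E, +0.009278 N).
Azimuth = atan2(E, N) = atan2(-0.007785, +0.009278) = 320.0° ≈ 320°.

320°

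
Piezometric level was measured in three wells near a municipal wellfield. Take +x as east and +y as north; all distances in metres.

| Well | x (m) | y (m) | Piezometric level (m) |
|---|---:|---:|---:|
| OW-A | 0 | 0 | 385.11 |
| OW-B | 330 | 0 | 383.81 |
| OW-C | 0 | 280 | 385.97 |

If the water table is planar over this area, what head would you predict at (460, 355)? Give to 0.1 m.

384.4 m

∂h/∂x = (383.81 − 385.11) / (330 − 0) = -0.003939
∂h/∂y = (385.97 − 385.11) / (280 − 0) = +0.003071
h(460, 355) = 385.11 + (-0.003939)·(460) + (+0.003071)·(355) = 385.11 -1.812 +1.090 = 384.388 m.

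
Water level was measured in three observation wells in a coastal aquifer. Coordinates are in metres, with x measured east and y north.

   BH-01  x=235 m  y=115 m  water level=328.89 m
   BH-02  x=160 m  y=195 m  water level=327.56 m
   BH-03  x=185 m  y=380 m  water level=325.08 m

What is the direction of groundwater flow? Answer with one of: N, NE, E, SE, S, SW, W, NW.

Three-point gradient (reference BH-01): Δ to BH-02 = (-75, 80, -1.33), Δ to BH-03 = (-50, 265, -3.81).
∂h/∂x = +0.003002, ∂h/∂y = -0.01381 (det = -15875).
Flow = −∇h = (-0.003002 east, +0.01381 north), which points north.

N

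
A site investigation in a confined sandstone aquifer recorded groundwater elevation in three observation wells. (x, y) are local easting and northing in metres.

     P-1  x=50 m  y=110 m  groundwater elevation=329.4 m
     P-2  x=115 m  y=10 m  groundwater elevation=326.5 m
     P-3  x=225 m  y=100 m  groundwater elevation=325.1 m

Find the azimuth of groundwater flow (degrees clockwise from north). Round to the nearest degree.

120°

With h = a·x + b·y + c and P-1 as origin, the differences give:
  65·a + (-100)·b = -2.9
  175·a + (-10)·b = -4.3
Eliminate b (×(-10) and ×(-100), subtract): 16850·a = -401.00 → a = ∂h/∂x = -0.02380
Back-substitute: b = ∂h/∂y = +0.01353.
Flow direction (−∇h) has components (+0.02380 E, -0.01353 N).
Azimuth = atan2(E, N) = atan2(+0.02380, -0.01353) = 119.6° ≈ 120°.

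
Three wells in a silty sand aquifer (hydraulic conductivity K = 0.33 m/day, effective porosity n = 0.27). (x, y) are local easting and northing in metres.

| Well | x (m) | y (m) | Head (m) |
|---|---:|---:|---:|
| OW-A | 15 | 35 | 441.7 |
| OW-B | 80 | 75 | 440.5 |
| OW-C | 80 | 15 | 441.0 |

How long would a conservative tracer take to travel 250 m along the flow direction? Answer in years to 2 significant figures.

Taking OW-A as reference: OW-B−OW-A = (65, 40, -1.2); OW-C−OW-A = (65, -20, -0.7).
Solve a·Δx + b·Δy = Δh: det = 65·(-20) − 65·40 = -3900.
∂h/∂x = [(-1.2)·(-20) − (-0.7)·40] / -3900 = -0.01333
∂h/∂y = [65·(-0.7) − 65·(-1.2)] / -3900 = -0.008333
|∇h| = √(-0.01333² + -0.008333²) = 0.01572
Seepage velocity v = K·i/n = 0.33 × 0.01572 / 0.27 = 0.01921 m/day.
t = 250 / 0.01921 = 1.301e+04 days = 35.6 years.

36 years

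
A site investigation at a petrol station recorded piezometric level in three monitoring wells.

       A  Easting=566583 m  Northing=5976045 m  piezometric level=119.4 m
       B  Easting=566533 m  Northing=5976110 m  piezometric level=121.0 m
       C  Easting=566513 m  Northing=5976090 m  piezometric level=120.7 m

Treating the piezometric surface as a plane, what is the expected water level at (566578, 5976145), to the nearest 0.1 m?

121.5 m

With h = a·x + b·y + c and A as origin, the differences give:
  (-50)·a + 65·b = +1.6
  (-70)·a + 45·b = +1.3
Eliminate b (×45 and ×65, subtract): 2300·a = -12.50 → a = ∂h/∂x = -0.005435
Back-substitute: b = ∂h/∂y = +0.02043.
h(566578, 5976145) = 119.4 + (-0.005435)·(-5) + (+0.02043)·(100) = 119.4 +0.027 +2.043 = 121.471 m.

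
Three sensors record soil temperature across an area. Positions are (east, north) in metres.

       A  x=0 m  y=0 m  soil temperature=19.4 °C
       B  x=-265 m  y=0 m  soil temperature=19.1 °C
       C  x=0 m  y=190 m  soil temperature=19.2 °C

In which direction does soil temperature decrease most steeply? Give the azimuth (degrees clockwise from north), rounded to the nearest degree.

∂T/∂x = (19.1 − 19.4) / (-265 − 0) = +0.001132
∂T/∂y = (19.2 − 19.4) / (190 − 0) = -0.001053
Steepest decrease is along −∇f: components (-0.001132 E, +0.001053 N).
Azimuth = atan2(-0.001132, +0.001053) = 312.9° ≈ 313°.

313°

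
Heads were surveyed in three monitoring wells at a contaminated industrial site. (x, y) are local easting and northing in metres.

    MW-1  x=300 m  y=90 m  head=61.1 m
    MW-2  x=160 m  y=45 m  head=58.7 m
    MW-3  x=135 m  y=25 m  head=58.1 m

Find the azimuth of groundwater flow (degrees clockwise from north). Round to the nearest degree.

Taking MW-1 as reference: MW-2−MW-1 = (-140, -45, -2.4); MW-3−MW-1 = (-165, -65, -3.0).
Solve a·Δx + b·Δy = Δh: det = (-140)·(-65) − (-165)·(-45) = 1675.
∂h/∂x = [(-2.4)·(-65) − (-3.0)·(-45)] / 1675 = +0.01254
∂h/∂y = [(-140)·(-3.0) − (-165)·(-2.4)] / 1675 = +0.01433
Flow direction (−∇h) has components (-0.01254 E, -0.01433 N).
Azimuth = atan2(E, N) = atan2(-0.01254, -0.01433) = 221.2° ≈ 221°.

221°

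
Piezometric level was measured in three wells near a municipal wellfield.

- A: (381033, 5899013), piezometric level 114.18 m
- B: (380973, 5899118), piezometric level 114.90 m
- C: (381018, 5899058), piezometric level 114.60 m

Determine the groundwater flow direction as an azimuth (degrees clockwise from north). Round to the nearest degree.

With h = a·x + b·y + c and A as origin, the differences give:
  (-60)·a + 105·b = +0.72
  (-15)·a + 45·b = +0.42
Eliminate b (×45 and ×105, subtract): -1125·a = -11.700 → a = ∂h/∂x = +0.01040
Back-substitute: b = ∂h/∂y = +0.01280.
Flow direction (−∇h) has components (-0.01040 E, -0.01280 N).
Azimuth = atan2(E, N) = atan2(-0.01040, -0.01280) = 219.1° ≈ 219°.

219°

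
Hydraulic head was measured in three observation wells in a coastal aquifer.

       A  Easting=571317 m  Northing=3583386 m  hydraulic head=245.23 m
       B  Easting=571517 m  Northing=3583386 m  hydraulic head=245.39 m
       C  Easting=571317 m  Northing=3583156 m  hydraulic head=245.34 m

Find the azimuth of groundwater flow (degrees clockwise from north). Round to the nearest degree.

∂h/∂x = (245.39 − 245.23) / (571517 − 571317) = +0.0008000
∂h/∂y = (245.34 − 245.23) / (3583156 − 3583386) = -0.0004783
Flow direction (−∇h) has components (-0.0008000 E, +0.0004783 N).
Azimuth = atan2(E, N) = atan2(-0.0008000, +0.0004783) = 300.9° ≈ 301°.

301°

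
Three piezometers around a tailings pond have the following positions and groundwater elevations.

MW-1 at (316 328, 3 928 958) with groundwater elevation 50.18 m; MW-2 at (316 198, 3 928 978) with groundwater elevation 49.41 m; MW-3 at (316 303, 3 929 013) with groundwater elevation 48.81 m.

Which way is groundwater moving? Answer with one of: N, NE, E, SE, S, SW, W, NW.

With h = a·x + b·y + c and MW-1 as origin, the differences give:
  (-130)·a + 20·b = -0.77
  (-25)·a + 55·b = -1.37
Eliminate b (×55 and ×20, subtract): -6650·a = -14.950 → a = ∂h/∂x = +0.002248
Back-substitute: b = ∂h/∂y = -0.02389.
Flow = −∇h = (-0.002248 east, +0.02389 north), which points north.

N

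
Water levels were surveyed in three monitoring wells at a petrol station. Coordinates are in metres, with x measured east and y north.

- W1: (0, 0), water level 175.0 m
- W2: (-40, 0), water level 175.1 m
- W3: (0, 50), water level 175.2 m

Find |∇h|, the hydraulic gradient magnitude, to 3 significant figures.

0.00472

∂h/∂x = (175.1 − 175.0) / (-40 − 0) = -0.002500
∂h/∂y = (175.2 − 175.0) / (50 − 0) = +0.004000
|∇h| = √(-0.002500² + 0.004000²) = 0.004717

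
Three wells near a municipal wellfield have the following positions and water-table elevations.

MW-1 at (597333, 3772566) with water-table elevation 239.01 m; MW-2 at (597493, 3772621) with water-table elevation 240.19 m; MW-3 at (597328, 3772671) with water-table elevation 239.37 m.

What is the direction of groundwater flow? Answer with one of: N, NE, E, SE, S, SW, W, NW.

Three-point gradient (reference MW-1): Δ to MW-2 = (160, 55, +1.18), Δ to MW-3 = (-5, 105, +0.36).
∂h/∂x = +0.006097, ∂h/∂y = +0.003719 (det = 17075).
Flow = −∇h = (-0.006097 east, -0.003719 north), which points southwest.

SW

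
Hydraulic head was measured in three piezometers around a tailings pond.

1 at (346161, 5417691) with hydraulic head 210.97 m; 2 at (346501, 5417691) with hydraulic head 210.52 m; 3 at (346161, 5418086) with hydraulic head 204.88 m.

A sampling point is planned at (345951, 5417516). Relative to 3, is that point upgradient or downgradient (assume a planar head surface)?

∂h/∂x = (210.52 − 210.97) / (346501 − 346161) = -0.001324
∂h/∂y = (204.88 − 210.97) / (5418086 − 5417691) = -0.01542
Head at (345951, 5417516) = 210.97 + (-0.001324)·(-210) + (-0.01542)·(-175) = 213.95 m.
That is higher than the 204.88 m at 3, so the point is upgradient.

upgradient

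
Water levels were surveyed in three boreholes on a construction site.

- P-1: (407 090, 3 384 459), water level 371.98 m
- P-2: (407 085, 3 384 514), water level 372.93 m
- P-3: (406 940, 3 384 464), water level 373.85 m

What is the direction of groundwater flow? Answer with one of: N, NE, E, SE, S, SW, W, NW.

Three-point gradient (reference P-1): Δ to P-2 = (-5, 55, +0.95), Δ to P-3 = (-150, 5, +1.87).
∂h/∂x = -0.01193, ∂h/∂y = +0.01619 (det = 8225).
Flow = −∇h = (+0.01193 east, -0.01619 north), which points southeast.

SE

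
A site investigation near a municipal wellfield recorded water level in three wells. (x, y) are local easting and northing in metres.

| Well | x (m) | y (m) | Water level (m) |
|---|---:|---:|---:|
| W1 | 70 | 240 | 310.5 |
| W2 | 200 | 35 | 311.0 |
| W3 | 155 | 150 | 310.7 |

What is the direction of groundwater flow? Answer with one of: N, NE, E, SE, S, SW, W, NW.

N

With h = a·x + b·y + c and W1 as origin, the differences give:
  130·a + (-205)·b = +0.5
  85·a + (-90)·b = +0.2
Eliminate b (×(-90) and ×(-205), subtract): 5725·a = -4.00 → a = ∂h/∂x = -0.0006987
Back-substitute: b = ∂h/∂y = -0.002882.
Flow = −∇h = (+0.0006987 east, +0.002882 north), which points north.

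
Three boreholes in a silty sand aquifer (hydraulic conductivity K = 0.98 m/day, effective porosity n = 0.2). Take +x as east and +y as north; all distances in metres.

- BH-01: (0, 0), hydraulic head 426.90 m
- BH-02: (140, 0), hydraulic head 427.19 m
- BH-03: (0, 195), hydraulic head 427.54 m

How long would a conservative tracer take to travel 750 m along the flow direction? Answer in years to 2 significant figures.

110 years

∂h/∂x = (427.19 − 426.90) / (140 − 0) = +0.002071
∂h/∂y = (427.54 − 426.90) / (195 − 0) = +0.003282
|∇h| = √(0.002071² + 0.003282²) = 0.003881
Seepage velocity v = K·i/n = 0.98 × 0.003881 / 0.2 = 0.01902 m/day.
t = 750 / 0.01902 = 3.943e+04 days = 108 years.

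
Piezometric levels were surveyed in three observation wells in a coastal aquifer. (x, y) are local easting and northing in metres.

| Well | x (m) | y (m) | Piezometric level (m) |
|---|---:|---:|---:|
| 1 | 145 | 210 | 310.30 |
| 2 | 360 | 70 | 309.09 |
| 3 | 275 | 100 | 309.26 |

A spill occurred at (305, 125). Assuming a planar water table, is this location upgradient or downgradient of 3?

Taking 1 as reference: 2−1 = (215, -140, -1.21); 3−1 = (130, -110, -1.04).
Solve a·Δx + b·Δy = Δh: det = 215·(-110) − 130·(-140) = -5450.
∂h/∂x = [(-1.21)·(-110) − (-1.04)·(-140)] / -5450 = +0.002294
∂h/∂y = [215·(-1.04) − 130·(-1.21)] / -5450 = +0.01217
Head at (305, 125) = 310.30 + (+0.002294)·(160) + (+0.01217)·(-85) = 309.63 m.
That is higher than the 309.26 m at 3, so the point is upgradient.

upgradient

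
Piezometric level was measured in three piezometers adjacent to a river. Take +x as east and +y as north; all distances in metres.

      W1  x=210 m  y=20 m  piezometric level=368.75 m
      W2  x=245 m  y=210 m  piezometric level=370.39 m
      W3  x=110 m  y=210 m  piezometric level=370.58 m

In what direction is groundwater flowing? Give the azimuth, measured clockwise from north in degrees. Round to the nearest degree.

Taking W1 as reference: W2−W1 = (35, 190, +1.64); W3−W1 = (-100, 190, +1.83).
Determinant of the coordinate differences = 35·190 − (-100)·190 = 25650.
∂h/∂x = [(+1.64)·190 − (+1.83)·190] / 25650 = -0.001407
∂h/∂y = [35·(+1.83) − (-100)·(+1.64)] / 25650 = +0.008891
Flow direction (−∇h) has components (+0.001407 E, -0.008891 N).
Azimuth = atan2(E, N) = atan2(+0.001407, -0.008891) = 171.0° ≈ 171°.

171°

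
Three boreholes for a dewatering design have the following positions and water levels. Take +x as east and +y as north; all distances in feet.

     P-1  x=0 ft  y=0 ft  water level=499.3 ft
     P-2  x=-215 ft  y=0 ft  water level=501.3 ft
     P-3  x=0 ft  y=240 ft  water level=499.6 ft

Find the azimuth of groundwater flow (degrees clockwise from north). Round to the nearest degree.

098°

∂h/∂x = (501.3 − 499.3) / (-215 − 0) = -0.009302
∂h/∂y = (499.6 − 499.3) / (240 − 0) = +0.001250
Flow direction (−∇h) has components (+0.009302 E, -0.001250 N).
Azimuth = atan2(E, N) = atan2(+0.009302, -0.001250) = 97.7° ≈ 098°.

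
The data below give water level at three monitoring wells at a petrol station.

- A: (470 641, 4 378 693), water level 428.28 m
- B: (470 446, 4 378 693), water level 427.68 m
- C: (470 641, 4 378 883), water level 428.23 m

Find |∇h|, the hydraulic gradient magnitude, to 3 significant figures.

0.00309

∂h/∂x = (427.68 − 428.28) / (470446 − 470641) = +0.003077
∂h/∂y = (428.23 − 428.28) / (4378883 − 4378693) = -0.0002632
|∇h| = √(0.003077² + -0.0002632²) = 0.003088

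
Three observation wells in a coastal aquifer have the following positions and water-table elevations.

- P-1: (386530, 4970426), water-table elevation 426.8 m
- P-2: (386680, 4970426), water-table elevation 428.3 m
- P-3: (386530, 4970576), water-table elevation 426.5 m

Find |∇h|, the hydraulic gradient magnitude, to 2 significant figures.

0.010

∂h/∂x = (428.3 − 426.8) / (386680 − 386530) = +0.01000
∂h/∂y = (426.5 − 426.8) / (4970576 − 4970426) = -0.002000
|∇h| = √(0.01000² + -0.002000²) = 0.0102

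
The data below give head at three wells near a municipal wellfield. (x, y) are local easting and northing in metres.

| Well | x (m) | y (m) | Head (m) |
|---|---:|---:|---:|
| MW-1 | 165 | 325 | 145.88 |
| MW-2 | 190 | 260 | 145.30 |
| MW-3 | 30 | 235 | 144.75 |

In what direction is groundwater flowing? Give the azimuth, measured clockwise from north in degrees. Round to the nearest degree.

Differences from MW-1: to MW-2 (Δx, Δy, Δh) = (25, -65, -0.58); to MW-3 = (-135, -90, -1.13).
Solve a·Δx + b·Δy = Δh: det = 25·(-90) − (-135)·(-65) = -11025.
∂h/∂x = [(-0.58)·(-90) − (-1.13)·(-65)] / -11025 = +0.001927
∂h/∂y = [25·(-1.13) − (-135)·(-0.58)] / -11025 = +0.009664
Flow direction (−∇h) has components (-0.001927 E, -0.009664 N).
Azimuth = atan2(E, N) = atan2(-0.001927, -0.009664) = 191.3° ≈ 191°.

191°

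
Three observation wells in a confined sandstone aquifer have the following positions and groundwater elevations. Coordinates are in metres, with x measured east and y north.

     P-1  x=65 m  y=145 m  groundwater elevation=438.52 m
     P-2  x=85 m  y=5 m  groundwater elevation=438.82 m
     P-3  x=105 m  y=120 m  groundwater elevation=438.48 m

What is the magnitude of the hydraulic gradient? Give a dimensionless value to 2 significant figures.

Differences from P-1: to P-2 (Δx, Δy, Δh) = (20, -140, +0.30); to P-3 = (40, -25, -0.04).
Determinant of the coordinate differences = 20·(-25) − 40·(-140) = 5100.
∂h/∂x = [(+0.30)·(-25) − (-0.04)·(-140)] / 5100 = -0.002569
∂h/∂y = [20·(-0.04) − 40·(+0.30)] / 5100 = -0.002510
|∇h| = √(-0.002569² + -0.002510²) = 0.003592

0.0036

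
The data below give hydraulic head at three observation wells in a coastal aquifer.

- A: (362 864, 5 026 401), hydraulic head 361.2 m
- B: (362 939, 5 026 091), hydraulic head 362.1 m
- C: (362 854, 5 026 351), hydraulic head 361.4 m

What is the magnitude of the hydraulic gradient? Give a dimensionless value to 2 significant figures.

0.0043

Differences from A: to B (Δx, Δy, Δh) = (75, -310, +0.9); to C = (-10, -50, +0.2).
Solve a·Δx + b·Δy = Δh: det = 75·(-50) − (-10)·(-310) = -6850.
∂h/∂x = [(+0.9)·(-50) − (+0.2)·(-310)] / -6850 = -0.002482
∂h/∂y = [75·(+0.2) − (-10)·(+0.9)] / -6850 = -0.003504
|∇h| = √(-0.002482² + -0.003504²) = 0.004294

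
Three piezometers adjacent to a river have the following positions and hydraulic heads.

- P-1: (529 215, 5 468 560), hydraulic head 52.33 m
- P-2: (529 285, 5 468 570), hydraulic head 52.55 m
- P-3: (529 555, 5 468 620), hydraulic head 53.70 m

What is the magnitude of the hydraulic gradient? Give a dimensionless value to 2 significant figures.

Taking P-1 as reference: P-2−P-1 = (70, 10, +0.22); P-3−P-1 = (340, 60, +1.37).
Determinant of the coordinate differences = 70·60 − 340·10 = 800.
∂h/∂x = [(+0.22)·60 − (+1.37)·10] / 800 = -0.0006250
∂h/∂y = [70·(+1.37) − 340·(+0.22)] / 800 = +0.02638
|∇h| = √(-0.0006250² + 0.02638²) = 0.02639

0.026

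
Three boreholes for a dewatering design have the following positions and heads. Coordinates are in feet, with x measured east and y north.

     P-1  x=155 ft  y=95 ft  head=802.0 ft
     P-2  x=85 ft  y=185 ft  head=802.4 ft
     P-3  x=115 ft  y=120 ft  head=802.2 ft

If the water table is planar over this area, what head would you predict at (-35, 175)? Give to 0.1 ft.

Differences from P-1: to P-2 (Δx, Δy, Δh) = (-70, 90, +0.4); to P-3 = (-40, 25, +0.2).
Determinant of the coordinate differences = (-70)·25 − (-40)·90 = 1850.
∂h/∂x = [(+0.4)·25 − (+0.2)·90] / 1850 = -0.004324
∂h/∂y = [(-70)·(+0.2) − (-40)·(+0.4)] / 1850 = +0.001081
h(-35, 175) = 802.0 + (-0.004324)·(-190) + (+0.001081)·(80) = 802.0 +0.822 +0.086 = 802.908 ft.

802.9 ft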